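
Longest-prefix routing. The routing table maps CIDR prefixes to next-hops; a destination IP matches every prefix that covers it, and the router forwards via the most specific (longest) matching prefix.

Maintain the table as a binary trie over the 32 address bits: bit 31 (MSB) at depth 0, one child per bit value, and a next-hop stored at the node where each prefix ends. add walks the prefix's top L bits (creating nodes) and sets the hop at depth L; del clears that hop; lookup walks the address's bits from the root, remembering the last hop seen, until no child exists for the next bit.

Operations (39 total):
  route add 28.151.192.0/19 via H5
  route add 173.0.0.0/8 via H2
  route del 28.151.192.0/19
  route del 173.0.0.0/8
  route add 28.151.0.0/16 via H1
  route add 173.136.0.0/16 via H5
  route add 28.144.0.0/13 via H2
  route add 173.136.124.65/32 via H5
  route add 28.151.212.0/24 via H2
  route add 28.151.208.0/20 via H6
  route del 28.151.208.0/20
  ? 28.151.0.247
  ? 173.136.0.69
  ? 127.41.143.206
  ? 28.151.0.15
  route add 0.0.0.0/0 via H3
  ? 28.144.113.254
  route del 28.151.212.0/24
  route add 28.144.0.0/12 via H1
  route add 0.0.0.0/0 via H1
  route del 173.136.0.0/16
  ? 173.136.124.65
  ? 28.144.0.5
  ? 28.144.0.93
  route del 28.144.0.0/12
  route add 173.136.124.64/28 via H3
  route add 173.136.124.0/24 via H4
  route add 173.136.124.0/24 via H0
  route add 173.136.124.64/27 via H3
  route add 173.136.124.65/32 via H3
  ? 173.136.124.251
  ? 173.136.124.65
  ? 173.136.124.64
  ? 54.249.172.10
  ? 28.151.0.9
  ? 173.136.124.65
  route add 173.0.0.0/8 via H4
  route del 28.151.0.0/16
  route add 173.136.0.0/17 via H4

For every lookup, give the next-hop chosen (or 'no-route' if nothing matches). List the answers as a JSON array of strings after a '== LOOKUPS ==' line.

Apply in order:
  add 28.151.192.0/19 -> H5 at depth 19
  add 173.0.0.0/8 -> H2 at depth 8
  - 28.151.192.0/19 clear@19
  - 173.0.0.0/8 clear@8
  add 28.151.0.0/16 -> H1 at depth 16
  add 173.136.0.0/16 -> H5 at depth 16
  add 28.144.0.0/13 -> H2 at depth 13
  add 173.136.124.65/32 -> H5 at depth 32
  add 28.151.212.0/24 -> H2 at depth 24
  add 28.151.208.0/20 -> H6 at depth 20
  - 28.151.208.0/20 clear@20
  ? 28.151.0.247  path d0:-→d1:-→d2:-→d3:-→d4:-→d5:-→d6:-→d7:-→d8:-→d9:-→d10:-→d11:-→d12:-→d13:H2→d14:-→d15:-→d16:H1  best=H1
  ? 173.136.0.69  path d0:-→d1:-→d2:-→d3:-→d4:-→d5:-→d6:-→d7:-→d8:-→d9:-→d10:-→d11:-→d12:-→d13:-→d14:-→d15:-→d16:H5→d17:-  best=H5
  ? 127.41.143.206  path d0:-→d1:-  best=no-route
  ? 28.151.0.15  path d0:-→d1:-→d2:-→d3:-→d4:-→d5:-→d6:-→d7:-→d8:-→d9:-→d10:-→d11:-→d12:-→d13:H2→d14:-→d15:-→d16:H1  best=H1
  add 0.0.0.0/0 -> H3 at depth 0
  ? 28.144.113.254  path d0:H3→d1:-→d2:-→d3:-→d4:-→d5:-→d6:-→d7:-→d8:-→d9:-→d10:-→d11:-→d12:-→d13:H2  best=H2
  - 28.151.212.0/24 clear@24
  add 28.144.0.0/12 -> H1 at depth 12
  add 0.0.0.0/0 -> H1 at depth 0
  - 173.136.0.0/16 clear@16
  ? 173.136.124.65  path d0:H1→d1:-→d2:-→d3:-→d4:-→d5:-→d6:-→d7:-→d8:-→d9:-→d10:-→d11:-→d12:-→d13:-→d14:-→d15:-→d16:-→d17:-→d18:-→d19:-→d20:-→d21:-→d22:-→d23:-→d24:-→d25:-→d26:-→d27:-→d28:-→d29:-→d30:-→d31:-→d32:H5  best=H5
  ? 28.144.0.5  path d0:H1→d1:-→d2:-→d3:-→d4:-→d5:-→d6:-→d7:-→d8:-→d9:-→d10:-→d11:-→d12:H1→d13:H2  best=H2
  ? 28.144.0.93  path d0:H1→d1:-→d2:-→d3:-→d4:-→d5:-→d6:-→d7:-→d8:-→d9:-→d10:-→d11:-→d12:H1→d13:H2  best=H2
  - 28.144.0.0/12 clear@12
  add 173.136.124.64/28 -> H3 at depth 28
  add 173.136.124.0/24 -> H4 at depth 24
  add 173.136.124.0/24 -> H0 at depth 24
  add 173.136.124.64/27 -> H3 at depth 27
  add 173.136.124.65/32 -> H3 at depth 32
  ? 173.136.124.251  path d0:H1→d1:-→d2:-→d3:-→d4:-→d5:-→d6:-→d7:-→d8:-→d9:-→d10:-→d11:-→d12:-→d13:-→d14:-→d15:-→d16:-→d17:-→d18:-→d19:-→d20:-→d21:-→d22:-→d23:-→d24:H0  best=H0
  ? 173.136.124.65  path d0:H1→d1:-→d2:-→d3:-→d4:-→d5:-→d6:-→d7:-→d8:-→d9:-→d10:-→d11:-→d12:-→d13:-→d14:-→d15:-→d16:-→d17:-→d18:-→d19:-→d20:-→d21:-→d22:-→d23:-→d24:H0→d25:-→d26:-→d27:H3→d28:H3→d29:-→d30:-→d31:-→d32:H3  best=H3
  ? 173.136.124.64  path d0:H1→d1:-→d2:-→d3:-→d4:-→d5:-→d6:-→d7:-→d8:-→d9:-→d10:-→d11:-→d12:-→d13:-→d14:-→d15:-→d16:-→d17:-→d18:-→d19:-→d20:-→d21:-→d22:-→d23:-→d24:H0→d25:-→d26:-→d27:H3→d28:H3→d29:-→d30:-→d31:-  best=H3
  ? 54.249.172.10  path d0:H1→d1:-→d2:-  best=H1
  ? 28.151.0.9  path d0:H1→d1:-→d2:-→d3:-→d4:-→d5:-→d6:-→d7:-→d8:-→d9:-→d10:-→d11:-→d12:-→d13:H2→d14:-→d15:-→d16:H1  best=H1
  ? 173.136.124.65  path d0:H1→d1:-→d2:-→d3:-→d4:-→d5:-→d6:-→d7:-→d8:-→d9:-→d10:-→d11:-→d12:-→d13:-→d14:-→d15:-→d16:-→d17:-→d18:-→d19:-→d20:-→d21:-→d22:-→d23:-→d24:H0→d25:-→d26:-→d27:H3→d28:H3→d29:-→d30:-→d31:-→d32:H3  best=H3
  add 173.0.0.0/8 -> H4 at depth 8
  - 28.151.0.0/16 clear@16
  add 173.136.0.0/17 -> H4 at depth 17

== LOOKUPS ==
["H1","H5","no-route","H1","H2","H5","H2","H2","H0","H3","H3","H1","H1","H3"]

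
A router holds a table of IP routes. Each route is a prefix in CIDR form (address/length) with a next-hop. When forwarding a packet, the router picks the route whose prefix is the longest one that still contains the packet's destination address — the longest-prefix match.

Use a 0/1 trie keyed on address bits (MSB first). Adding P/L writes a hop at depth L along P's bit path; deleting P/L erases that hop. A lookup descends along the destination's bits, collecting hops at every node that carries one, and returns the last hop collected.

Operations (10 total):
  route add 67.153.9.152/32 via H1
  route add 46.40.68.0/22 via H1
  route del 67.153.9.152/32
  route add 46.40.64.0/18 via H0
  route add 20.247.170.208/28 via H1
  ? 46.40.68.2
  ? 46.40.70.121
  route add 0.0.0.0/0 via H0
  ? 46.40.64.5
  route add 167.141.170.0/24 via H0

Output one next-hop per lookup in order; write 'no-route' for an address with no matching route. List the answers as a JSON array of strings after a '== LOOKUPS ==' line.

Apply in order:
  + 67.153.9.152/32 (H1) depth=32
  + 46.40.68.0/22 (H1) depth=22
  del 67.153.9.152/32 (clear depth 32)
  + 46.40.64.0/18 (H0) depth=18
  + 20.247.170.208/28 (H1) depth=28
  Q 46.40.68.2: descend 0010111000101000010001 ; hops seen [H0,H1] ; pick H1
  Q 46.40.70.121: descend 0010111000101000010001 ; hops seen [H0,H1] ; pick H1
  + 0.0.0.0/0 (H0) depth=0
  Q 46.40.64.5: descend 001011100010100001000 ; hops seen [H0,H0] ; pick H0
  + 167.141.170.0/24 (H0) depth=24

== LOOKUPS ==
["H1","H1","H0"]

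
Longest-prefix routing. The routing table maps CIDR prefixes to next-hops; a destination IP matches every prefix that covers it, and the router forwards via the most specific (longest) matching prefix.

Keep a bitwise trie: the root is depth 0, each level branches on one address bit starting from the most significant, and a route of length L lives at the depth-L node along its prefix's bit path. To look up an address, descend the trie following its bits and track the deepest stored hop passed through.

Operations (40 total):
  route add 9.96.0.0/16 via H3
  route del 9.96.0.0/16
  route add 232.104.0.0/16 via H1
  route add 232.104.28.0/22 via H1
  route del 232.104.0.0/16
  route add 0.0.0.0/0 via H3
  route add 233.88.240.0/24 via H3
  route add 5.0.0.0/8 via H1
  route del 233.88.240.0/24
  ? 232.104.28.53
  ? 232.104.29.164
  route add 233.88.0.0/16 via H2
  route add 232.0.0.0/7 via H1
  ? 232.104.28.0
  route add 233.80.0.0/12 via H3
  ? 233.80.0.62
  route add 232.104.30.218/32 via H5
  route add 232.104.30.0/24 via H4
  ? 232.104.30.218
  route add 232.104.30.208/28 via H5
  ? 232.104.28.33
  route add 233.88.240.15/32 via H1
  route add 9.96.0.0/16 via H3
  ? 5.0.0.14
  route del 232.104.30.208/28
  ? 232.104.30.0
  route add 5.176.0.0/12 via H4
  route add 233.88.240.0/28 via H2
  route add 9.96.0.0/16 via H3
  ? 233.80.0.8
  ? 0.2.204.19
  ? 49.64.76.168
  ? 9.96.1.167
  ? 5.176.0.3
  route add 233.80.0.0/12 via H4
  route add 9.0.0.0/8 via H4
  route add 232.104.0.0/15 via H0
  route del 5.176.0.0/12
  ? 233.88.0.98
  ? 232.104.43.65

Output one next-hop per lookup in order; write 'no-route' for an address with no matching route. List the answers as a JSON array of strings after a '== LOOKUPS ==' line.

Apply in order:
  + 9.96.0.0/16 (H3) depth=16
  - 9.96.0.0/16 clear@16
  + 232.104.0.0/16 (H1) depth=16
  + 232.104.28.0/22 (H1) depth=22
  - 232.104.0.0/16 clear@16
  + 0.0.0.0/0 (H3) depth=0
  + 233.88.240.0/24 (H3) depth=24
  + 5.0.0.0/8 (H1) depth=8
  - 233.88.240.0/24 clear@24
  Q 232.104.28.53: descend 1110100001101000000111 ; hops seen [H3,H1] ; pick H1
  Q 232.104.29.164: descend 1110100001101000000111 ; hops seen [H3,H1] ; pick H1
  + 233.88.0.0/16 (H2) depth=16
  + 232.0.0.0/7 (H1) depth=7
  Q 232.104.28.0: descend 1110100001101000000111 ; hops seen [H3,H1,H1] ; pick H1
  + 233.80.0.0/12 (H3) depth=12
  Q 233.80.0.62: descend 111010010101 ; hops seen [H3,H1,H3] ; pick H3
  + 232.104.30.218/32 (H5) depth=32
  + 232.104.30.0/24 (H4) depth=24
  Q 232.104.30.218: descend 11101000011010000001111011011010 ; hops seen [H3,H1,H1,H4,H5] ; pick H5
  + 232.104.30.208/28 (H5) depth=28
  Q 232.104.28.33: descend 1110100001101000000111 ; hops seen [H3,H1,H1] ; pick H1
  + 233.88.240.15/32 (H1) depth=32
  + 9.96.0.0/16 (H3) depth=16
  Q 5.0.0.14: descend 00000101 ; hops seen [H3,H1] ; pick H1
  - 232.104.30.208/28 clear@28
  Q 232.104.30.0: descend 111010000110100000011110 ; hops seen [H3,H1,H1,H4] ; pick H4
  + 5.176.0.0/12 (H4) depth=12
  + 233.88.240.0/28 (H2) depth=28
  + 9.96.0.0/16 (H3) depth=16
  Q 233.80.0.8: descend 111010010101 ; hops seen [H3,H1,H3] ; pick H3
  Q 0.2.204.19: descend 00000 ; hops seen [H3] ; pick H3
  Q 49.64.76.168: descend 00 ; hops seen [H3] ; pick H3
  Q 9.96.1.167: descend 0000100101100000 ; hops seen [H3,H3] ; pick H3
  Q 5.176.0.3: descend 000001011011 ; hops seen [H3,H1,H4] ; pick H4
  + 233.80.0.0/12 (H4) depth=12
  + 9.0.0.0/8 (H4) depth=8
  + 232.104.0.0/15 (H0) depth=15
  - 5.176.0.0/12 clear@12
  Q 233.88.0.98: descend 1110100101011000 ; hops seen [H3,H1,H4,H2] ; pick H2
  Q 232.104.43.65: descend 111010000110100000 ; hops seen [H3,H1,H0] ; pick H0

== LOOKUPS ==
["H1","H1","H1","H3","H5","H1","H1","H4","H3","H3","H3","H3","H4","H2","H0"]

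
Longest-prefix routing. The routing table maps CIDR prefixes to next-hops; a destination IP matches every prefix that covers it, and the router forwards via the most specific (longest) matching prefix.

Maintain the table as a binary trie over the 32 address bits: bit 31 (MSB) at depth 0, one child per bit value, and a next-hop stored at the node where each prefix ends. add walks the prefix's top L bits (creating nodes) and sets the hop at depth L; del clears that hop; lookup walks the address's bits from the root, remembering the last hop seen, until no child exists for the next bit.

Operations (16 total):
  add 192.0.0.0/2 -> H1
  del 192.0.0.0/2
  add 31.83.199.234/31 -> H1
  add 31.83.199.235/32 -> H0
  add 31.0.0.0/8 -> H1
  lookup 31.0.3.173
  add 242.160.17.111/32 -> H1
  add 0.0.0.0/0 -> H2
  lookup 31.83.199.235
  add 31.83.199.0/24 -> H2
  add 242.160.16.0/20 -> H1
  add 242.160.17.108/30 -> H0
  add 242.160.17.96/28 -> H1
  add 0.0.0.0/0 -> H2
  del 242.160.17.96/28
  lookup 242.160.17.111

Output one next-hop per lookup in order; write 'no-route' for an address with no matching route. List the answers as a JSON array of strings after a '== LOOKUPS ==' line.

Process each operation:
  + 192.0.0.0/2 (H1) depth=2
  - 192.0.0.0/2 clear@2
  + 31.83.199.234/31 (H1) depth=31
  + 31.83.199.235/32 (H0) depth=32
  + 31.0.0.0/8 (H1) depth=8
  lookup 31.0.3.173: bits 000111110 walk d0:-→d1:-→d2:-→d3:-→d4:-→d5:-→d6:-→d7:-→d8:H1→d9:- -> H1
  + 242.160.17.111/32 (H1) depth=32
  + 0.0.0.0/0 (H2) depth=0
  lookup 31.83.199.235: bits 00011111010100111100011111101011 walk d0:H2→d1:-→d2:-→d3:-→d4:-→d5:-→d6:-→d7:-→d8:H1→d9:-→d10:-→d11:-→d12:-→d13:-→d14:-→d15:-→d16:-→d17:-→d18:-→d19:-→d20:-→d21:-→d22:-→d23:-→d24:-→d25:-→d26:-→d27:-→d28:-→d29:-→d30:-→d31:H1→d32:H0 -> H0
  + 31.83.199.0/24 (H2) depth=24
  + 242.160.16.0/20 (H1) depth=20
  + 242.160.17.108/30 (H0) depth=30
  + 242.160.17.96/28 (H1) depth=28
  + 0.0.0.0/0 (H2) depth=0
  - 242.160.17.96/28 clear@28
  lookup 242.160.17.111: bits 11110010101000000001000101101111 walk d0:H2→d1:-→d2:-→d3:-→d4:-→d5:-→d6:-→d7:-→d8:-→d9:-→d10:-→d11:-→d12:-→d13:-→d14:-→d15:-→d16:-→d17:-→d18:-→d19:-→d20:H1→d21:-→d22:-→d23:-→d24:-→d25:-→d26:-→d27:-→d28:-→d29:-→d30:H0→d31:-→d32:H1 -> H1

== LOOKUPS ==
["H1","H0","H1"]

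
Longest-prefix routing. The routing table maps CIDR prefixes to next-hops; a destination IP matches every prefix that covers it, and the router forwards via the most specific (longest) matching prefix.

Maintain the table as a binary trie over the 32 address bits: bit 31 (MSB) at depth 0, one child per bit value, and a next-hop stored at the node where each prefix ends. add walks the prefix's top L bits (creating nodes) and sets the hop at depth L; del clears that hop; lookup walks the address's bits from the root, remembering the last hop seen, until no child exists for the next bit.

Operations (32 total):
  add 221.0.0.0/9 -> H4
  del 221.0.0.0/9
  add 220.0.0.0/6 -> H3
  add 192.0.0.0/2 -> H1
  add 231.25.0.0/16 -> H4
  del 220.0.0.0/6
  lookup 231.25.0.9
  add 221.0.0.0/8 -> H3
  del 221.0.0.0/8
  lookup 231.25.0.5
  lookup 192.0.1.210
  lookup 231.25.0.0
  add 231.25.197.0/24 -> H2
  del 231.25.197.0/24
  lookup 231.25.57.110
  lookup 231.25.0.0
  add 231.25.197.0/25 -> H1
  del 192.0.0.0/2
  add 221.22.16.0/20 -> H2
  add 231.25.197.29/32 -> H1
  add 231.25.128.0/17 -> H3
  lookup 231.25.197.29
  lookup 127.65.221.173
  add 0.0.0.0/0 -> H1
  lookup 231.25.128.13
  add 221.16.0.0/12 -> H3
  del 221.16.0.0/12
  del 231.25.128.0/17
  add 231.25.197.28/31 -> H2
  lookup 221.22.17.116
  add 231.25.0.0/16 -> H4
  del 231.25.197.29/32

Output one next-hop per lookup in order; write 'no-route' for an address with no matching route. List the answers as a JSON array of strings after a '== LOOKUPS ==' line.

Trace:
  add 221.0.0.0/9 -> H4 at depth 9
  del 221.0.0.0/9 (clear depth 9)
  add 220.0.0.0/6 -> H3 at depth 6
  add 192.0.0.0/2 -> H1 at depth 2
  add 231.25.0.0/16 -> H4 at depth 16
  del 220.0.0.0/6 (clear depth 6)
  ? 231.25.0.9  path d0:-→d1:-→d2:H1→d3:-→d4:-→d5:-→d6:-→d7:-→d8:-→d9:-→d10:-→d11:-→d12:-→d13:-→d14:-→d15:-→d16:H4  best=H4
  add 221.0.0.0/8 -> H3 at depth 8
  del 221.0.0.0/8 (clear depth 8)
  ? 231.25.0.5  path d0:-→d1:-→d2:H1→d3:-→d4:-→d5:-→d6:-→d7:-→d8:-→d9:-→d10:-→d11:-→d12:-→d13:-→d14:-→d15:-→d16:H4  best=H4
  ? 192.0.1.210  path d0:-→d1:-→d2:H1→d3:-  best=H1
  ? 231.25.0.0  path d0:-→d1:-→d2:H1→d3:-→d4:-→d5:-→d6:-→d7:-→d8:-→d9:-→d10:-→d11:-→d12:-→d13:-→d14:-→d15:-→d16:H4  best=H4
  add 231.25.197.0/24 -> H2 at depth 24
  del 231.25.197.0/24 (clear depth 24)
  ? 231.25.57.110  path d0:-→d1:-→d2:H1→d3:-→d4:-→d5:-→d6:-→d7:-→d8:-→d9:-→d10:-→d11:-→d12:-→d13:-→d14:-→d15:-→d16:H4  best=H4
  ? 231.25.0.0  path d0:-→d1:-→d2:H1→d3:-→d4:-→d5:-→d6:-→d7:-→d8:-→d9:-→d10:-→d11:-→d12:-→d13:-→d14:-→d15:-→d16:H4  best=H4
  add 231.25.197.0/25 -> H1 at depth 25
  del 192.0.0.0/2 (clear depth 2)
  add 221.22.16.0/20 -> H2 at depth 20
  add 231.25.197.29/32 -> H1 at depth 32
  add 231.25.128.0/17 -> H3 at depth 17
  ? 231.25.197.29  path d0:-→d1:-→d2:-→d3:-→d4:-→d5:-→d6:-→d7:-→d8:-→d9:-→d10:-→d11:-→d12:-→d13:-→d14:-→d15:-→d16:H4→d17:H3→d18:-→d19:-→d20:-→d21:-→d22:-→d23:-→d24:-→d25:H1→d26:-→d27:-→d28:-→d29:-→d30:-→d31:-→d32:H1  best=H1
  ? 127.65.221.173  path d0:-  best=no-route
  add 0.0.0.0/0 -> H1 at depth 0
  ? 231.25.128.13  path d0:H1→d1:-→d2:-→d3:-→d4:-→d5:-→d6:-→d7:-→d8:-→d9:-→d10:-→d11:-→d12:-→d13:-→d14:-→d15:-→d16:H4→d17:H3  best=H3
  add 221.16.0.0/12 -> H3 at depth 12
  del 221.16.0.0/12 (clear depth 12)
  del 231.25.128.0/17 (clear depth 17)
  add 231.25.197.28/31 -> H2 at depth 31
  ? 221.22.17.116  path d0:H1→d1:-→d2:-→d3:-→d4:-→d5:-→d6:-→d7:-→d8:-→d9:-→d10:-→d11:-→d12:-→d13:-→d14:-→d15:-→d16:-→d17:-→d18:-→d19:-→d20:H2  best=H2
  add 231.25.0.0/16 -> H4 at depth 16
  del 231.25.197.29/32 (clear depth 32)

== LOOKUPS ==
["H4","H4","H1","H4","H4","H4","H1","no-route","H3","H2"]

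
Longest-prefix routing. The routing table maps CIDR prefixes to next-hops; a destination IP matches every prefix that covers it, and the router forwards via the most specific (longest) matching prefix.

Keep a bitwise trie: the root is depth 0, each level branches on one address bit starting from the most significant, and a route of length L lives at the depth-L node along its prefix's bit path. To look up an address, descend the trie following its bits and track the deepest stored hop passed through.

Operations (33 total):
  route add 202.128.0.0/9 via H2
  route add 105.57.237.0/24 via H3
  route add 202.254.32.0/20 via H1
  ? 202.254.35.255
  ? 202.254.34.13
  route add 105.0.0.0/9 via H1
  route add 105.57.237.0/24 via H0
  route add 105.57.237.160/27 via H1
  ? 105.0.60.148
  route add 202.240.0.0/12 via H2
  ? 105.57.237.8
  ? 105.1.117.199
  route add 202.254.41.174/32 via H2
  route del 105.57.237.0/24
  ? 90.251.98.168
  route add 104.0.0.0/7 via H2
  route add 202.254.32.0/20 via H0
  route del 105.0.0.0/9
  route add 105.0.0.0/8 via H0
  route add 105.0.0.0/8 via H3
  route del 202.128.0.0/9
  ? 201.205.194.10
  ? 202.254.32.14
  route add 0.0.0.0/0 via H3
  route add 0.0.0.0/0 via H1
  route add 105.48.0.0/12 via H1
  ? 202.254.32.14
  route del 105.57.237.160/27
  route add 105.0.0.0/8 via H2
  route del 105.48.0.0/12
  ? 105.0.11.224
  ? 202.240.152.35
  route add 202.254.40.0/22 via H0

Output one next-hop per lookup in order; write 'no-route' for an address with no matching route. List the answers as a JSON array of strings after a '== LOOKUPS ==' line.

Apply in order:
  + 202.128.0.0/9 (H2) depth=9
  + 105.57.237.0/24 (H3) depth=24
  + 202.254.32.0/20 (H1) depth=20
  ? 202.254.35.255  path d0:-→d1:-→d2:-→d3:-→d4:-→d5:-→d6:-→d7:-→d8:-→d9:H2→d10:-→d11:-→d12:-→d13:-→d14:-→d15:-→d16:-→d17:-→d18:-→d19:-→d20:H1  best=H1
  ? 202.254.34.13  path d0:-→d1:-→d2:-→d3:-→d4:-→d5:-→d6:-→d7:-→d8:-→d9:H2→d10:-→d11:-→d12:-→d13:-→d14:-→d15:-→d16:-→d17:-→d18:-→d19:-→d20:H1  best=H1
  + 105.0.0.0/9 (H1) depth=9
  + 105.57.237.0/24 (H0) depth=24
  + 105.57.237.160/27 (H1) depth=27
  ? 105.0.60.148  path d0:-→d1:-→d2:-→d3:-→d4:-→d5:-→d6:-→d7:-→d8:-→d9:H1→d10:-  best=H1
  + 202.240.0.0/12 (H2) depth=12
  ? 105.57.237.8  path d0:-→d1:-→d2:-→d3:-→d4:-→d5:-→d6:-→d7:-→d8:-→d9:H1→d10:-→d11:-→d12:-→d13:-→d14:-→d15:-→d16:-→d17:-→d18:-→d19:-→d20:-→d21:-→d22:-→d23:-→d24:H0  best=H0
  ? 105.1.117.199  path d0:-→d1:-→d2:-→d3:-→d4:-→d5:-→d6:-→d7:-→d8:-→d9:H1→d10:-  best=H1
  + 202.254.41.174/32 (H2) depth=32
  del 105.57.237.0/24 (clear depth 24)
  ? 90.251.98.168  path d0:-→d1:-→d2:-  best=no-route
  + 104.0.0.0/7 (H2) depth=7
  + 202.254.32.0/20 (H0) depth=20
  del 105.0.0.0/9 (clear depth 9)
  + 105.0.0.0/8 (H0) depth=8
  + 105.0.0.0/8 (H3) depth=8
  del 202.128.0.0/9 (clear depth 9)
  ? 201.205.194.10  path d0:-→d1:-→d2:-→d3:-→d4:-→d5:-→d6:-  best=no-route
  ? 202.254.32.14  path d0:-→d1:-→d2:-→d3:-→d4:-→d5:-→d6:-→d7:-→d8:-→d9:-→d10:-→d11:-→d12:H2→d13:-→d14:-→d15:-→d16:-→d17:-→d18:-→d19:-→d20:H0  best=H0
  + 0.0.0.0/0 (H3) depth=0
  + 0.0.0.0/0 (H1) depth=0
  + 105.48.0.0/12 (H1) depth=12
  ? 202.254.32.14  path d0:H1→d1:-→d2:-→d3:-→d4:-→d5:-→d6:-→d7:-→d8:-→d9:-→d10:-→d11:-→d12:H2→d13:-→d14:-→d15:-→d16:-→d17:-→d18:-→d19:-→d20:H0  best=H0
  del 105.57.237.160/27 (clear depth 27)
  + 105.0.0.0/8 (H2) depth=8
  del 105.48.0.0/12 (clear depth 12)
  ? 105.0.11.224  path d0:H1→d1:-→d2:-→d3:-→d4:-→d5:-→d6:-→d7:H2→d8:H2→d9:-→d10:-  best=H2
  ? 202.240.152.35  path d0:H1→d1:-→d2:-→d3:-→d4:-→d5:-→d6:-→d7:-→d8:-→d9:-→d10:-→d11:-→d12:H2  best=H2
  + 202.254.40.0/22 (H0) depth=22

== LOOKUPS ==
["H1","H1","H1","H0","H1","no-route","no-route","H0","H0","H2","H2"]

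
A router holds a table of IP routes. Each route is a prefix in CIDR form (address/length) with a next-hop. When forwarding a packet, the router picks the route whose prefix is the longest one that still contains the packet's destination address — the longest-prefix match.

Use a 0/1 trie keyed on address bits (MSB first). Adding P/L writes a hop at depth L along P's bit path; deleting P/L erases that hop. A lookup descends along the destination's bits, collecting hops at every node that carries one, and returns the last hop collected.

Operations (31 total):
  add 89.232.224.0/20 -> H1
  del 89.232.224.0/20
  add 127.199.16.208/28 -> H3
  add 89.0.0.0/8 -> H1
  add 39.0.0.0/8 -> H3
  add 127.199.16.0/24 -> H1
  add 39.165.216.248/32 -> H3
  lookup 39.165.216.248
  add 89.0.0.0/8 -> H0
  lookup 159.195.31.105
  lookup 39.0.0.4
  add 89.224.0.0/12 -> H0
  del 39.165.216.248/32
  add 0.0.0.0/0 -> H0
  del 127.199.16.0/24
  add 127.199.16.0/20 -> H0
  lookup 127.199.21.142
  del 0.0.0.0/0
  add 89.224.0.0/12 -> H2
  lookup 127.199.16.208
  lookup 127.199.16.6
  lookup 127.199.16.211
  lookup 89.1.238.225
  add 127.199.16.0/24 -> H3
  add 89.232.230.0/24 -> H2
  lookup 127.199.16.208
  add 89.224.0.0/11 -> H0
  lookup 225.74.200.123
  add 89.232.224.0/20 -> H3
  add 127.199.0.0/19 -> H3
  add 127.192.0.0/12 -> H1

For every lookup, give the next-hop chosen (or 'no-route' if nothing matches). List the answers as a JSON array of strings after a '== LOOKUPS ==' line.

Apply in order:
  + 89.232.224.0/20 (H1) depth=20
  del 89.232.224.0/20 (clear depth 20)
  + 127.199.16.208/28 (H3) depth=28
  + 89.0.0.0/8 (H1) depth=8
  + 39.0.0.0/8 (H3) depth=8
  + 127.199.16.0/24 (H1) depth=24
  + 39.165.216.248/32 (H3) depth=32
  ? 39.165.216.248  path d0:-→d1:-→d2:-→d3:-→d4:-→d5:-→d6:-→d7:-→d8:H3→d9:-→d10:-→d11:-→d12:-→d13:-→d14:-→d15:-→d16:-→d17:-→d18:-→d19:-→d20:-→d21:-→d22:-→d23:-→d24:-→d25:-→d26:-→d27:-→d28:-→d29:-→d30:-→d31:-→d32:H3  best=H3
  + 89.0.0.0/8 (H0) depth=8
  ? 159.195.31.105  path d0:-  best=no-route
  ? 39.0.0.4  path d0:-→d1:-→d2:-→d3:-→d4:-→d5:-→d6:-→d7:-→d8:H3  best=H3
  + 89.224.0.0/12 (H0) depth=12
  del 39.165.216.248/32 (clear depth 32)
  + 0.0.0.0/0 (H0) depth=0
  del 127.199.16.0/24 (clear depth 24)
  + 127.199.16.0/20 (H0) depth=20
  ? 127.199.21.142  path d0:H0→d1:-→d2:-→d3:-→d4:-→d5:-→d6:-→d7:-→d8:-→d9:-→d10:-→d11:-→d12:-→d13:-→d14:-→d15:-→d16:-→d17:-→d18:-→d19:-→d20:H0→d21:-  best=H0
  del 0.0.0.0/0 (clear depth 0)
  + 89.224.0.0/12 (H2) depth=12
  ? 127.199.16.208  path d0:-→d1:-→d2:-→d3:-→d4:-→d5:-→d6:-→d7:-→d8:-→d9:-→d10:-→d11:-→d12:-→d13:-→d14:-→d15:-→d16:-→d17:-→d18:-→d19:-→d20:H0→d21:-→d22:-→d23:-→d24:-→d25:-→d26:-→d27:-→d28:H3  best=H3
  ? 127.199.16.6  path d0:-→d1:-→d2:-→d3:-→d4:-→d5:-→d6:-→d7:-→d8:-→d9:-→d10:-→d11:-→d12:-→d13:-→d14:-→d15:-→d16:-→d17:-→d18:-→d19:-→d20:H0→d21:-→d22:-→d23:-→d24:-  best=H0
  ? 127.199.16.211  path d0:-→d1:-→d2:-→d3:-→d4:-→d5:-→d6:-→d7:-→d8:-→d9:-→d10:-→d11:-→d12:-→d13:-→d14:-→d15:-→d16:-→d17:-→d18:-→d19:-→d20:H0→d21:-→d22:-→d23:-→d24:-→d25:-→d26:-→d27:-→d28:H3  best=H3
  ? 89.1.238.225  path d0:-→d1:-→d2:-→d3:-→d4:-→d5:-→d6:-→d7:-→d8:H0  best=H0
  + 127.199.16.0/24 (H3) depth=24
  + 89.232.230.0/24 (H2) depth=24
  ? 127.199.16.208  path d0:-→d1:-→d2:-→d3:-→d4:-→d5:-→d6:-→d7:-→d8:-→d9:-→d10:-→d11:-→d12:-→d13:-→d14:-→d15:-→d16:-→d17:-→d18:-→d19:-→d20:H0→d21:-→d22:-→d23:-→d24:H3→d25:-→d26:-→d27:-→d28:H3  best=H3
  + 89.224.0.0/11 (H0) depth=11
  ? 225.74.200.123  path d0:-  best=no-route
  + 89.232.224.0/20 (H3) depth=20
  + 127.199.0.0/19 (H3) depth=19
  + 127.192.0.0/12 (H1) depth=12

== LOOKUPS ==
["H3","no-route","H3","H0","H3","H0","H3","H0","H3","no-route"]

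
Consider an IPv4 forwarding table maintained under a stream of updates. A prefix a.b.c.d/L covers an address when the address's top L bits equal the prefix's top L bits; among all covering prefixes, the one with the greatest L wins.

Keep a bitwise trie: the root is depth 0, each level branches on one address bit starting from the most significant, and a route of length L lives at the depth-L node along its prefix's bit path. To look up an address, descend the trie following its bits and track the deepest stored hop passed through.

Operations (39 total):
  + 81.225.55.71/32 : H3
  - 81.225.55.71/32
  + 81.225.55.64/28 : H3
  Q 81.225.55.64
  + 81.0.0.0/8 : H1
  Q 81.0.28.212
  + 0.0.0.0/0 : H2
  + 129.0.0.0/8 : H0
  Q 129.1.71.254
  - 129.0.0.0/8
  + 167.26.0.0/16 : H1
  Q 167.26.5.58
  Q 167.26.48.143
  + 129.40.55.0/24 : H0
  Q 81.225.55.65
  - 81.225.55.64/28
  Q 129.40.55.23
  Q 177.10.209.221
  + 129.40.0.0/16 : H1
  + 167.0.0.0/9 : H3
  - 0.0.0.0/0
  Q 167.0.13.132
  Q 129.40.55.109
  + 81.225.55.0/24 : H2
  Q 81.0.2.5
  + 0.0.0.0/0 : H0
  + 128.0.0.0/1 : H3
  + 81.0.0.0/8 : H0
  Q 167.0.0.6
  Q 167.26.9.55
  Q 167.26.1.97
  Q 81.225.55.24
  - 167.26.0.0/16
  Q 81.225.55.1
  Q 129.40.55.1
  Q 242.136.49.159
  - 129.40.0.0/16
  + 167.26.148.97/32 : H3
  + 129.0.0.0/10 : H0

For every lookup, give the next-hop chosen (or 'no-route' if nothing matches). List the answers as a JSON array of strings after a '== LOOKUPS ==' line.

Apply in order:
  add 81.225.55.71/32 -> H3 at depth 32
  del 81.225.55.71/32 (clear depth 32)
  add 81.225.55.64/28 -> H3 at depth 28
  lookup 81.225.55.64: bits 01010001111000010011011101000 walk d0:-→d1:-→d2:-→d3:-→d4:-→d5:-→d6:-→d7:-→d8:-→d9:-→d10:-→d11:-→d12:-→d13:-→d14:-→d15:-→d16:-→d17:-→d18:-→d19:-→d20:-→d21:-→d22:-→d23:-→d24:-→d25:-→d26:-→d27:-→d28:H3→d29:- -> H3
  add 81.0.0.0/8 -> H1 at depth 8
  lookup 81.0.28.212: bits 01010001 walk d0:-→d1:-→d2:-→d3:-→d4:-→d5:-→d6:-→d7:-→d8:H1 -> H1
  add 0.0.0.0/0 -> H2 at depth 0
  add 129.0.0.0/8 -> H0 at depth 8
  lookup 129.1.71.254: bits 10000001 walk d0:H2→d1:-→d2:-→d3:-→d4:-→d5:-→d6:-→d7:-→d8:H0 -> H0
  del 129.0.0.0/8 (clear depth 8)
  add 167.26.0.0/16 -> H1 at depth 16
  lookup 167.26.5.58: bits 1010011100011010 walk d0:H2→d1:-→d2:-→d3:-→d4:-→d5:-→d6:-→d7:-→d8:-→d9:-→d10:-→d11:-→d12:-→d13:-→d14:-→d15:-→d16:H1 -> H1
  lookup 167.26.48.143: bits 1010011100011010 walk d0:H2→d1:-→d2:-→d3:-→d4:-→d5:-→d6:-→d7:-→d8:-→d9:-→d10:-→d11:-→d12:-→d13:-→d14:-→d15:-→d16:H1 -> H1
  add 129.40.55.0/24 -> H0 at depth 24
  lookup 81.225.55.65: bits 01010001111000010011011101000 walk d0:H2→d1:-→d2:-→d3:-→d4:-→d5:-→d6:-→d7:-→d8:H1→d9:-→d10:-→d11:-→d12:-→d13:-→d14:-→d15:-→d16:-→d17:-→d18:-→d19:-→d20:-→d21:-→d22:-→d23:-→d24:-→d25:-→d26:-→d27:-→d28:H3→d29:- -> H3
  del 81.225.55.64/28 (clear depth 28)
  lookup 129.40.55.23: bits 100000010010100000110111 walk d0:H2→d1:-→d2:-→d3:-→d4:-→d5:-→d6:-→d7:-→d8:-→d9:-→d10:-→d11:-→d12:-→d13:-→d14:-→d15:-→d16:-→d17:-→d18:-→d19:-→d20:-→d21:-→d22:-→d23:-→d24:H0 -> H0
  lookup 177.10.209.221: bits 101 walk d0:H2→d1:-→d2:-→d3:- -> H2
  add 129.40.0.0/16 -> H1 at depth 16
  add 167.0.0.0/9 -> H3 at depth 9
  del 0.0.0.0/0 (clear depth 0)
  lookup 167.0.13.132: bits 10100111000 walk d0:-→d1:-→d2:-→d3:-→d4:-→d5:-→d6:-→d7:-→d8:-→d9:H3→d10:-→d11:- -> H3
  lookup 129.40.55.109: bits 100000010010100000110111 walk d0:-→d1:-→d2:-→d3:-→d4:-→d5:-→d6:-→d7:-→d8:-→d9:-→d10:-→d11:-→d12:-→d13:-→d14:-→d15:-→d16:H1→d17:-→d18:-→d19:-→d20:-→d21:-→d22:-→d23:-→d24:H0 -> H0
  add 81.225.55.0/24 -> H2 at depth 24
  lookup 81.0.2.5: bits 01010001 walk d0:-→d1:-→d2:-→d3:-→d4:-→d5:-→d6:-→d7:-→d8:H1 -> H1
  add 0.0.0.0/0 -> H0 at depth 0
  add 128.0.0.0/1 -> H3 at depth 1
  add 81.0.0.0/8 -> H0 at depth 8
  lookup 167.0.0.6: bits 10100111000 walk d0:H0→d1:H3→d2:-→d3:-→d4:-→d5:-→d6:-→d7:-→d8:-→d9:H3→d10:-→d11:- -> H3
  lookup 167.26.9.55: bits 1010011100011010 walk d0:H0→d1:H3→d2:-→d3:-→d4:-→d5:-→d6:-→d7:-→d8:-→d9:H3→d10:-→d11:-→d12:-→d13:-→d14:-→d15:-→d16:H1 -> H1
  lookup 167.26.1.97: bits 1010011100011010 walk d0:H0→d1:H3→d2:-→d3:-→d4:-→d5:-→d6:-→d7:-→d8:-→d9:H3→d10:-→d11:-→d12:-→d13:-→d14:-→d15:-→d16:H1 -> H1
  lookup 81.225.55.24: bits 0101000111100001001101110 walk d0:H0→d1:-→d2:-→d3:-→d4:-→d5:-→d6:-→d7:-→d8:H0→d9:-→d10:-→d11:-→d12:-→d13:-→d14:-→d15:-→d16:-→d17:-→d18:-→d19:-→d20:-→d21:-→d22:-→d23:-→d24:H2→d25:- -> H2
  del 167.26.0.0/16 (clear depth 16)
  lookup 81.225.55.1: bits 0101000111100001001101110 walk d0:H0→d1:-→d2:-→d3:-→d4:-→d5:-→d6:-→d7:-→d8:H0→d9:-→d10:-→d11:-→d12:-→d13:-→d14:-→d15:-→d16:-→d17:-→d18:-→d19:-→d20:-→d21:-→d22:-→d23:-→d24:H2→d25:- -> H2
  lookup 129.40.55.1: bits 100000010010100000110111 walk d0:H0→d1:H3→d2:-→d3:-→d4:-→d5:-→d6:-→d7:-→d8:-→d9:-→d10:-→d11:-→d12:-→d13:-→d14:-→d15:-→d16:H1→d17:-→d18:-→d19:-→d20:-→d21:-→d22:-→d23:-→d24:H0 -> H0
  lookup 242.136.49.159: bits 1 walk d0:H0→d1:H3 -> H3
  del 129.40.0.0/16 (clear depth 16)
  add 167.26.148.97/32 -> H3 at depth 32
  add 129.0.0.0/10 -> H0 at depth 10

== LOOKUPS ==
["H3","H1","H0","H1","H1","H3","H0","H2","H3","H0","H1","H3","H1","H1","H2","H2","H0","H3"]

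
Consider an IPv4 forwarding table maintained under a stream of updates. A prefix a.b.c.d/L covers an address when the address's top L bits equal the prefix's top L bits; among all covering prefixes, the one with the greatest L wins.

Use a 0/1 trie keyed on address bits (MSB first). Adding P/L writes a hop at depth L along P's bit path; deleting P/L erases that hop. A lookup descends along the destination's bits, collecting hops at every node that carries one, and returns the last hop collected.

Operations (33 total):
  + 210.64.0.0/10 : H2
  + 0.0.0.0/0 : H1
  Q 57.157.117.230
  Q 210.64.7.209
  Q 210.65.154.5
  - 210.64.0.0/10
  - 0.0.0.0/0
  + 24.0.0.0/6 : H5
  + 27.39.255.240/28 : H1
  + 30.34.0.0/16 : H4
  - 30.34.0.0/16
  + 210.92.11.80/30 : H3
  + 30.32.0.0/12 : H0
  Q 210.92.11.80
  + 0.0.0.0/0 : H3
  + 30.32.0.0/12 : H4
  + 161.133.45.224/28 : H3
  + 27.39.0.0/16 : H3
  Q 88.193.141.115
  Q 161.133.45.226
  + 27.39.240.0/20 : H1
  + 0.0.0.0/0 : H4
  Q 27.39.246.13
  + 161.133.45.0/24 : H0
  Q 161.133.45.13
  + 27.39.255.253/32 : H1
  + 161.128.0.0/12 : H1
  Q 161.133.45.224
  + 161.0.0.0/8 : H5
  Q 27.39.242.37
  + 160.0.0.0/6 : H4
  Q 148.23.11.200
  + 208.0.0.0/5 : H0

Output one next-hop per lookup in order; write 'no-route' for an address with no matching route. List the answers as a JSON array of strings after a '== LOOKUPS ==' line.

Apply in order:
  add 210.64.0.0/10 -> H2 at depth 10
  add 0.0.0.0/0 -> H1 at depth 0
  Q 57.157.117.230: descend ε ; hops seen [H1] ; pick H1
  Q 210.64.7.209: descend 1101001001 ; hops seen [H1,H2] ; pick H2
  Q 210.65.154.5: descend 1101001001 ; hops seen [H1,H2] ; pick H2
  del 210.64.0.0/10 (clear depth 10)
  del 0.0.0.0/0 (clear depth 0)
  add 24.0.0.0/6 -> H5 at depth 6
  add 27.39.255.240/28 -> H1 at depth 28
  add 30.34.0.0/16 -> H4 at depth 16
  del 30.34.0.0/16 (clear depth 16)
  add 210.92.11.80/30 -> H3 at depth 30
  add 30.32.0.0/12 -> H0 at depth 12
  Q 210.92.11.80: descend 110100100101110000001011010100 ; hops seen [H3] ; pick H3
  add 0.0.0.0/0 -> H3 at depth 0
  add 30.32.0.0/12 -> H4 at depth 12
  add 161.133.45.224/28 -> H3 at depth 28
  add 27.39.0.0/16 -> H3 at depth 16
  Q 88.193.141.115: descend 0 ; hops seen [H3] ; pick H3
  Q 161.133.45.226: descend 1010000110000101001011011110 ; hops seen [H3,H3] ; pick H3
  add 27.39.240.0/20 -> H1 at depth 20
  add 0.0.0.0/0 -> H4 at depth 0
  Q 27.39.246.13: descend 00011011001001111111 ; hops seen [H4,H5,H3,H1] ; pick H1
  add 161.133.45.0/24 -> H0 at depth 24
  Q 161.133.45.13: descend 101000011000010100101101 ; hops seen [H4,H0] ; pick H0
  add 27.39.255.253/32 -> H1 at depth 32
  add 161.128.0.0/12 -> H1 at depth 12
  Q 161.133.45.224: descend 1010000110000101001011011110 ; hops seen [H4,H1,H0,H3] ; pick H3
  add 161.0.0.0/8 -> H5 at depth 8
  Q 27.39.242.37: descend 00011011001001111111 ; hops seen [H4,H5,H3,H1] ; pick H1
  add 160.0.0.0/6 -> H4 at depth 6
  Q 148.23.11.200: descend 10 ; hops seen [H4] ; pick H4
  add 208.0.0.0/5 -> H0 at depth 5

== LOOKUPS ==
["H1","H2","H2","H3","H3","H3","H1","H0","H3","H1","H4"]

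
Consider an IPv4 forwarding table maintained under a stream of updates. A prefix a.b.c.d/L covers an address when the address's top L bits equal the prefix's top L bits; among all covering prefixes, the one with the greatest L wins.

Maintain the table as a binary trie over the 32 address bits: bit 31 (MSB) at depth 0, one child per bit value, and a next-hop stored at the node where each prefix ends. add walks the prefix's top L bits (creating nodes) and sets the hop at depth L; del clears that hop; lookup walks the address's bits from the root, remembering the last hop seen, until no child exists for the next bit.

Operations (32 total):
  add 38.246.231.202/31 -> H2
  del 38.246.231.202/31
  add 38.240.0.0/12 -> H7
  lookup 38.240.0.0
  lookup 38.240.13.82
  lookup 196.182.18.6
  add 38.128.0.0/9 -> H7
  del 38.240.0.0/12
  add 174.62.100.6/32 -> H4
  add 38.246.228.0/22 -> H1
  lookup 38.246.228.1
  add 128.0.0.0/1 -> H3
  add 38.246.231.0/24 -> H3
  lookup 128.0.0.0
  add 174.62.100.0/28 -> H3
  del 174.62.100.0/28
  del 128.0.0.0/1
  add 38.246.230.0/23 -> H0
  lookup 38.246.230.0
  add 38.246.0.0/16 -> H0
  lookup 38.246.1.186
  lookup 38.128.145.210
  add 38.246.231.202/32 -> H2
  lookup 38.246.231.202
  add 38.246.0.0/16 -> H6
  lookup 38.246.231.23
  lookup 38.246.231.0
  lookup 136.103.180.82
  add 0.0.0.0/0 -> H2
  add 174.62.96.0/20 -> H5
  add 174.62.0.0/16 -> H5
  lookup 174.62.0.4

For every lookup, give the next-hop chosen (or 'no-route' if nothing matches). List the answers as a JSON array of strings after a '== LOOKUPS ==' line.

Process each operation:
  + 38.246.231.202/31 (H2) depth=31
  del 38.246.231.202/31 (clear depth 31)
  + 38.240.0.0/12 (H7) depth=12
  ? 38.240.0.0  path d0:-→d1:-→d2:-→d3:-→d4:-→d5:-→d6:-→d7:-→d8:-→d9:-→d10:-→d11:-→d12:H7→d13:-  best=H7
  ? 38.240.13.82  path d0:-→d1:-→d2:-→d3:-→d4:-→d5:-→d6:-→d7:-→d8:-→d9:-→d10:-→d11:-→d12:H7→d13:-  best=H7
  ? 196.182.18.6  path d0:-  best=no-route
  + 38.128.0.0/9 (H7) depth=9
  del 38.240.0.0/12 (clear depth 12)
  + 174.62.100.6/32 (H4) depth=32
  + 38.246.228.0/22 (H1) depth=22
  ? 38.246.228.1  path d0:-→d1:-→d2:-→d3:-→d4:-→d5:-→d6:-→d7:-→d8:-→d9:H7→d10:-→d11:-→d12:-→d13:-→d14:-→d15:-→d16:-→d17:-→d18:-→d19:-→d20:-→d21:-→d22:H1  best=H1
  + 128.0.0.0/1 (H3) depth=1
  + 38.246.231.0/24 (H3) depth=24
  ? 128.0.0.0  path d0:-→d1:H3→d2:-  best=H3
  + 174.62.100.0/28 (H3) depth=28
  del 174.62.100.0/28 (clear depth 28)
  del 128.0.0.0/1 (clear depth 1)
  + 38.246.230.0/23 (H0) depth=23
  ? 38.246.230.0  path d0:-→d1:-→d2:-→d3:-→d4:-→d5:-→d6:-→d7:-→d8:-→d9:H7→d10:-→d11:-→d12:-→d13:-→d14:-→d15:-→d16:-→d17:-→d18:-→d19:-→d20:-→d21:-→d22:H1→d23:H0  best=H0
  + 38.246.0.0/16 (H0) depth=16
  ? 38.246.1.186  path d0:-→d1:-→d2:-→d3:-→d4:-→d5:-→d6:-→d7:-→d8:-→d9:H7→d10:-→d11:-→d12:-→d13:-→d14:-→d15:-→d16:H0  best=H0
  ? 38.128.145.210  path d0:-→d1:-→d2:-→d3:-→d4:-→d5:-→d6:-→d7:-→d8:-→d9:H7  best=H7
  + 38.246.231.202/32 (H2) depth=32
  ? 38.246.231.202  path d0:-→d1:-→d2:-→d3:-→d4:-→d5:-→d6:-→d7:-→d8:-→d9:H7→d10:-→d11:-→d12:-→d13:-→d14:-→d15:-→d16:H0→d17:-→d18:-→d19:-→d20:-→d21:-→d22:H1→d23:H0→d24:H3→d25:-→d26:-→d27:-→d28:-→d29:-→d30:-→d31:-→d32:H2  best=H2
  + 38.246.0.0/16 (H6) depth=16
  ? 38.246.231.23  path d0:-→d1:-→d2:-→d3:-→d4:-→d5:-→d6:-→d7:-→d8:-→d9:H7→d10:-→d11:-→d12:-→d13:-→d14:-→d15:-→d16:H6→d17:-→d18:-→d19:-→d20:-→d21:-→d22:H1→d23:H0→d24:H3  best=H3
  ? 38.246.231.0  path d0:-→d1:-→d2:-→d3:-→d4:-→d5:-→d6:-→d7:-→d8:-→d9:H7→d10:-→d11:-→d12:-→d13:-→d14:-→d15:-→d16:H6→d17:-→d18:-→d19:-→d20:-→d21:-→d22:H1→d23:H0→d24:H3  best=H3
  ? 136.103.180.82  path d0:-→d1:-→d2:-  best=no-route
  + 0.0.0.0/0 (H2) depth=0
  + 174.62.96.0/20 (H5) depth=20
  + 174.62.0.0/16 (H5) depth=16
  ? 174.62.0.4  path d0:H2→d1:-→d2:-→d3:-→d4:-→d5:-→d6:-→d7:-→d8:-→d9:-→d10:-→d11:-→d12:-→d13:-→d14:-→d15:-→d16:H5→d17:-  best=H5

== LOOKUPS ==
["H7","H7","no-route","H1","H3","H0","H0","H7","H2","H3","H3","no-route","H5"]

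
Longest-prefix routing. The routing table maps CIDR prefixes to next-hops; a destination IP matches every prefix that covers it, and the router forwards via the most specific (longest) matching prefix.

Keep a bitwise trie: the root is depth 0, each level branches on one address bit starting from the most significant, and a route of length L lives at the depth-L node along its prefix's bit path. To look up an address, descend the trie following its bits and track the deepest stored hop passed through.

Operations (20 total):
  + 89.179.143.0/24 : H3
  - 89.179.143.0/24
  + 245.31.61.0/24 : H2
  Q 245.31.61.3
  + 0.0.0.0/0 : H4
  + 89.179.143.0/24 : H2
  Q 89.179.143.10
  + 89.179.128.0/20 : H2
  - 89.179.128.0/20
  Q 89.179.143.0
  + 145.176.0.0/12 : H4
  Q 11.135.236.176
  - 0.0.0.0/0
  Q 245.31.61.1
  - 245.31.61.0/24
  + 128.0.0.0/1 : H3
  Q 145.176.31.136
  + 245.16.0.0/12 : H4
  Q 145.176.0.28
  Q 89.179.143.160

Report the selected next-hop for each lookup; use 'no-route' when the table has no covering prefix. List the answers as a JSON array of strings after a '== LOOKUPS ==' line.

Trace:
  add 89.179.143.0/24 -> H3 at depth 24
  - 89.179.143.0/24 clear@24
  add 245.31.61.0/24 -> H2 at depth 24
  Q 245.31.61.3: descend 111101010001111100111101 ; hops seen [H2] ; pick H2
  add 0.0.0.0/0 -> H4 at depth 0
  add 89.179.143.0/24 -> H2 at depth 24
  Q 89.179.143.10: descend 010110011011001110001111 ; hops seen [H4,H2] ; pick H2
  add 89.179.128.0/20 -> H2 at depth 20
  - 89.179.128.0/20 clear@20
  Q 89.179.143.0: descend 010110011011001110001111 ; hops seen [H4,H2] ; pick H2
  add 145.176.0.0/12 -> H4 at depth 12
  Q 11.135.236.176: descend 0 ; hops seen [H4] ; pick H4
  - 0.0.0.0/0 clear@0
  Q 245.31.61.1: descend 111101010001111100111101 ; hops seen [H2] ; pick H2
  - 245.31.61.0/24 clear@24
  add 128.0.0.0/1 -> H3 at depth 1
  Q 145.176.31.136: descend 100100011011 ; hops seen [H3,H4] ; pick H4
  add 245.16.0.0/12 -> H4 at depth 12
  Q 145.176.0.28: descend 100100011011 ; hops seen [H3,H4] ; pick H4
  Q 89.179.143.160: descend 010110011011001110001111 ; hops seen [H2] ; pick H2

== LOOKUPS ==
["H2","H2","H2","H4","H2","H4","H4","H2"]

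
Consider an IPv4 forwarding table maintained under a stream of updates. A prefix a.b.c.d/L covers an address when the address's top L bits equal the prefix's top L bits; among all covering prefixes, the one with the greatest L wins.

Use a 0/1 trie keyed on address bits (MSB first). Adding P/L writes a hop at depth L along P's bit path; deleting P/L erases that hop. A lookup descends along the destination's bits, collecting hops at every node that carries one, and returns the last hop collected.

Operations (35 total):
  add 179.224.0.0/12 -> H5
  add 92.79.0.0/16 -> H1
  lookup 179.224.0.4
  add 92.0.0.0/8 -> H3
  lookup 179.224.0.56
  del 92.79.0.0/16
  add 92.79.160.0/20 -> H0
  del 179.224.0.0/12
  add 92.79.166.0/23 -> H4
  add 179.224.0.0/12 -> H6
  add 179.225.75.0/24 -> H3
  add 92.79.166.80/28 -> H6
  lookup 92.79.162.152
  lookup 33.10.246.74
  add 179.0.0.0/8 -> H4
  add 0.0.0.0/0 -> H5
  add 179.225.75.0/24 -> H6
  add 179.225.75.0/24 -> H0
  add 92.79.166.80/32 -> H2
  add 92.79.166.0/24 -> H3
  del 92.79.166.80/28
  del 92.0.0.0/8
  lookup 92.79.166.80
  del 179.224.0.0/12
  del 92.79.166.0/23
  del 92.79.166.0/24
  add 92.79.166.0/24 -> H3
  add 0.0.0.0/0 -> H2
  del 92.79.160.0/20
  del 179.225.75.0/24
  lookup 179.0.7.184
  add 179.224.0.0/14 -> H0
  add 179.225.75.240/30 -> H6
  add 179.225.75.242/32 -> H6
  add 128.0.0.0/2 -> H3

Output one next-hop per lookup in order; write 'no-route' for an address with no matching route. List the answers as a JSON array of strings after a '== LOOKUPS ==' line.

Trace:
  add 179.224.0.0/12 -> H5 at depth 12
  add 92.79.0.0/16 -> H1 at depth 16
  Q 179.224.0.4: descend 101100111110 ; hops seen [H5] ; pick H5
  add 92.0.0.0/8 -> H3 at depth 8
  Q 179.224.0.56: descend 101100111110 ; hops seen [H5] ; pick H5
  del 92.79.0.0/16 (clear depth 16)
  add 92.79.160.0/20 -> H0 at depth 20
  del 179.224.0.0/12 (clear depth 12)
  add 92.79.166.0/23 -> H4 at depth 23
  add 179.224.0.0/12 -> H6 at depth 12
  add 179.225.75.0/24 -> H3 at depth 24
  add 92.79.166.80/28 -> H6 at depth 28
  Q 92.79.162.152: descend 010111000100111110100 ; hops seen [H3,H0] ; pick H0
  Q 33.10.246.74: descend 0 ; hops seen [∅] ; pick no-route
  add 179.0.0.0/8 -> H4 at depth 8
  add 0.0.0.0/0 -> H5 at depth 0
  add 179.225.75.0/24 -> H6 at depth 24
  add 179.225.75.0/24 -> H0 at depth 24
  add 92.79.166.80/32 -> H2 at depth 32
  add 92.79.166.0/24 -> H3 at depth 24
  del 92.79.166.80/28 (clear depth 28)
  del 92.0.0.0/8 (clear depth 8)
  Q 92.79.166.80: descend 01011100010011111010011001010000 ; hops seen [H5,H0,H4,H3,H2] ; pick H2
  del 179.224.0.0/12 (clear depth 12)
  del 92.79.166.0/23 (clear depth 23)
  del 92.79.166.0/24 (clear depth 24)
  add 92.79.166.0/24 -> H3 at depth 24
  add 0.0.0.0/0 -> H2 at depth 0
  del 92.79.160.0/20 (clear depth 20)
  del 179.225.75.0/24 (clear depth 24)
  Q 179.0.7.184: descend 10110011 ; hops seen [H2,H4] ; pick H4
  add 179.224.0.0/14 -> H0 at depth 14
  add 179.225.75.240/30 -> H6 at depth 30
  add 179.225.75.242/32 -> H6 at depth 32
  add 128.0.0.0/2 -> H3 at depth 2

== LOOKUPS ==
["H5","H5","H0","no-route","H2","H4"]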